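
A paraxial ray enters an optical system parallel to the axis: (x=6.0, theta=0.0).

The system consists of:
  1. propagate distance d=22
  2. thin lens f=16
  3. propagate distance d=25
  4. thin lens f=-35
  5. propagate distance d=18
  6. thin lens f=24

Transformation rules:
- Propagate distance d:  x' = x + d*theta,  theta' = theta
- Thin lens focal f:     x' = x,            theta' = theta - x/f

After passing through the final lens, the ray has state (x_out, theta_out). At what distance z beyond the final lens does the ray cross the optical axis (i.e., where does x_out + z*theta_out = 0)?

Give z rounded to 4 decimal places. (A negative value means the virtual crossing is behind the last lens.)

Initial: x=6.0000 theta=0.0000
After 1 (propagate distance d=22): x=6.0000 theta=0.0000
After 2 (thin lens f=16): x=6.0000 theta=-0.3750
After 3 (propagate distance d=25): x=-3.3750 theta=-0.3750
After 4 (thin lens f=-35): x=-3.3750 theta=-33/70 (≈-0.4714)
After 5 (propagate distance d=18): x=-3321/280 (≈-11.8607) theta=-33/70 (≈-0.4714)
After 6 (thin lens f=24): x=-3321/280 (≈-11.8607) theta=51/2240 (≈0.0228)
z_focus = -x_out/theta_out = -(-3321/280)/(51/2240) = 8856/17 ≈ 520.9412
Rounded to 4 decimal places: z = 520.9412

Answer: 520.9412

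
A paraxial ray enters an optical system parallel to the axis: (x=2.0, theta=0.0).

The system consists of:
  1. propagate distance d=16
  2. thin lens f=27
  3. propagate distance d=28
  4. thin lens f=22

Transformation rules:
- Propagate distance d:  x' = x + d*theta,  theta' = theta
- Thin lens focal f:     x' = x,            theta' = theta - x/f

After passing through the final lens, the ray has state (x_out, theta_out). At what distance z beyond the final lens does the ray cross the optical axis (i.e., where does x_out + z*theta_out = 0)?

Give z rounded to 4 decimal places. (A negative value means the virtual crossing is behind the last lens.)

Answer: -1.0476

Derivation:
Initial: x=2.0000 theta=0.0000
After 1 (propagate distance d=16): x=2.0000 theta=0.0000
After 2 (thin lens f=27): x=2.0000 theta=-2/27 (≈-0.0741)
After 3 (propagate distance d=28): x=-2/27 (≈-0.0741) theta=-2/27 (≈-0.0741)
After 4 (thin lens f=22): x=-2/27 (≈-0.0741) theta=-7/99 (≈-0.0707)
z_focus = -x_out/theta_out = -(-2/27)/(-7/99) = -22/21 ≈ -1.0476
Rounded to 4 decimal places: z = -1.0476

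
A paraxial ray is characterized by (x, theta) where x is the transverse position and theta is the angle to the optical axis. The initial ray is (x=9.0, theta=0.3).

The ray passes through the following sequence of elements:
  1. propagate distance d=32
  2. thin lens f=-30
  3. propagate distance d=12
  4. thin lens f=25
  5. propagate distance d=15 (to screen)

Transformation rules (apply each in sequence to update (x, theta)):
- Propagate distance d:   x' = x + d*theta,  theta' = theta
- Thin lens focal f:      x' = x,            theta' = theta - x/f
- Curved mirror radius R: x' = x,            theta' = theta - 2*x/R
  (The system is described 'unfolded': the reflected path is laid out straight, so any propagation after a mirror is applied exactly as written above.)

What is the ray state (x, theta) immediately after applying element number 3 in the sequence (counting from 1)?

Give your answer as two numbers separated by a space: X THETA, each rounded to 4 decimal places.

Answer: 29.6400 0.9200

Derivation:
Initial: x=9.0000 theta=0.3000
After 1 (propagate distance d=32): x=18.6000 theta=0.3000
After 2 (thin lens f=-30): x=18.6000 theta=0.9200
After 3 (propagate distance d=12): x=29.6400 theta=0.9200
Rounded to 4 decimal places: x = 29.6400, theta = 0.9200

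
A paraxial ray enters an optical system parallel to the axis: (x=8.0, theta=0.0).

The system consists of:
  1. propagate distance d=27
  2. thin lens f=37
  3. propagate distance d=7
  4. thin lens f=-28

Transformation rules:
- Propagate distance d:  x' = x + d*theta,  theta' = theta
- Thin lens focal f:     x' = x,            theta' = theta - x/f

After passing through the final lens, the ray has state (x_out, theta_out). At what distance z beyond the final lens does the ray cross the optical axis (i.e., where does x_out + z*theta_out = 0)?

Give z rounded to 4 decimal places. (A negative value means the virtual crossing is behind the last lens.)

Answer: -420.0000

Derivation:
Initial: x=8.0000 theta=0.0000
After 1 (propagate distance d=27): x=8.0000 theta=0.0000
After 2 (thin lens f=37): x=8.0000 theta=-8/37 (≈-0.2162)
After 3 (propagate distance d=7): x=240/37 (≈6.4865) theta=-8/37 (≈-0.2162)
After 4 (thin lens f=-28): x=240/37 (≈6.4865) theta=4/259 (≈0.0154)
z_focus = -x_out/theta_out = -(240/37)/(4/259) = -420.0000
Rounded to 4 decimal places: z = -420.0000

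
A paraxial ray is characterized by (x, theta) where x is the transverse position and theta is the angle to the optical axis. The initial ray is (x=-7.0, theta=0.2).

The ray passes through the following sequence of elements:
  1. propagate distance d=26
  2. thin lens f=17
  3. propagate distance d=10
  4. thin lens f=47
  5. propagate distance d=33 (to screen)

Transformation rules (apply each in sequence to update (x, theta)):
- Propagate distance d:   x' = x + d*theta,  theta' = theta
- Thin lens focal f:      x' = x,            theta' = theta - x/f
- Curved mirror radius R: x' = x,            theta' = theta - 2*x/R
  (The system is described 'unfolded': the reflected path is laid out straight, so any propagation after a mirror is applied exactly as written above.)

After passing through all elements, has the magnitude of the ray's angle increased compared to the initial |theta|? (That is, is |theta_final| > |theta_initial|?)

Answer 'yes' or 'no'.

Initial: x=-7.0000 theta=0.2000
After 1 (propagate distance d=26): x=-1.8000 theta=0.2000
After 2 (thin lens f=17): x=-1.8000 theta=26/85 (≈0.3059)
After 3 (propagate distance d=10): x=107/85 (≈1.2588) theta=26/85 (≈0.3059)
After 4 (thin lens f=47): x=107/85 (≈1.2588) theta=223/799 (≈0.2791)
After 5 (propagate distance d=33 (to screen)): x=41824/3995 (≈10.4691) theta=223/799 (≈0.2791)
|theta_initial|=0.2000 |theta_final|=223/799 (≈0.2791) -> increased

Answer: yes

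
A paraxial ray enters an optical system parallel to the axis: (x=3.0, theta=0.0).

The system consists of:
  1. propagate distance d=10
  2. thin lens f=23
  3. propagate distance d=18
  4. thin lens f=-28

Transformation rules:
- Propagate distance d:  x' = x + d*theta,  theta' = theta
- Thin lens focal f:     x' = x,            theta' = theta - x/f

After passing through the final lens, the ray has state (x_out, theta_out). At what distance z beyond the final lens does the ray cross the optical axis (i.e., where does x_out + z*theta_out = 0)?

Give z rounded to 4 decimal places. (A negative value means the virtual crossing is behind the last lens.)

Answer: 6.0870

Derivation:
Initial: x=3.0000 theta=0.0000
After 1 (propagate distance d=10): x=3.0000 theta=0.0000
After 2 (thin lens f=23): x=3.0000 theta=-3/23 (≈-0.1304)
After 3 (propagate distance d=18): x=15/23 (≈0.6522) theta=-3/23 (≈-0.1304)
After 4 (thin lens f=-28): x=15/23 (≈0.6522) theta=-3/28 (≈-0.1071)
z_focus = -x_out/theta_out = -(15/23)/(-3/28) = 140/23 ≈ 6.0870
Rounded to 4 decimal places: z = 6.0870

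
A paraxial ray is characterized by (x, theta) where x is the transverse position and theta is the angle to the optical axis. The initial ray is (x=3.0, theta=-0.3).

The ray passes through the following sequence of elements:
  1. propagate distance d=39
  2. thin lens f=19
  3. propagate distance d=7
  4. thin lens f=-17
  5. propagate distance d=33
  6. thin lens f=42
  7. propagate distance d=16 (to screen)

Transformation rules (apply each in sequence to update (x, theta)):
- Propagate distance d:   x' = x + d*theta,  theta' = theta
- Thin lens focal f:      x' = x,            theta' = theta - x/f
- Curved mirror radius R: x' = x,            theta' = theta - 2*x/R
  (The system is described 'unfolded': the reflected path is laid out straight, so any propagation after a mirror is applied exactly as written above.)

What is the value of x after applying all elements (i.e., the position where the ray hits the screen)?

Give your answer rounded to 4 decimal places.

Answer: -15.2241

Derivation:
Initial: x=3.0000 theta=-0.3000
After 1 (propagate distance d=39): x=-8.7000 theta=-0.3000
After 2 (thin lens f=19): x=-8.7000 theta=3/19 (≈0.1579)
After 3 (propagate distance d=7): x=-1443/190 (≈-7.5947) theta=3/19 (≈0.1579)
After 4 (thin lens f=-17): x=-1443/190 (≈-7.5947) theta=-933/3230 (≈-0.2889)
After 5 (propagate distance d=33): x=-5532/323 (≈-17.1269) theta=-933/3230 (≈-0.2889)
After 6 (thin lens f=42): x=-5532/323 (≈-17.1269) theta=2689/22610 (≈0.1189)
After 7 (propagate distance d=16 (to screen)): x=-10124/665 (≈-15.2241) theta=2689/22610 (≈0.1189)
Rounded to 4 decimal places: x = -15.2241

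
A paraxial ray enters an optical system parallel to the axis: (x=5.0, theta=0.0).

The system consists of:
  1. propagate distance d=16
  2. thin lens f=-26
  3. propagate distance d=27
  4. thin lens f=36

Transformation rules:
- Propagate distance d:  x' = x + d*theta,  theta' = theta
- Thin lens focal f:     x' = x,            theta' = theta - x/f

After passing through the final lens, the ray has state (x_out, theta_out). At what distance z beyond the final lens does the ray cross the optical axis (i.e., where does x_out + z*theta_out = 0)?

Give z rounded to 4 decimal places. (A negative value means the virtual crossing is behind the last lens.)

Initial: x=5.0000 theta=0.0000
After 1 (propagate distance d=16): x=5.0000 theta=0.0000
After 2 (thin lens f=-26): x=5.0000 theta=5/26 (≈0.1923)
After 3 (propagate distance d=27): x=265/26 (≈10.1923) theta=5/26 (≈0.1923)
After 4 (thin lens f=36): x=265/26 (≈10.1923) theta=-85/936 (≈-0.0908)
z_focus = -x_out/theta_out = -(265/26)/(-85/936) = 1908/17 ≈ 112.2353
Rounded to 4 decimal places: z = 112.2353

Answer: 112.2353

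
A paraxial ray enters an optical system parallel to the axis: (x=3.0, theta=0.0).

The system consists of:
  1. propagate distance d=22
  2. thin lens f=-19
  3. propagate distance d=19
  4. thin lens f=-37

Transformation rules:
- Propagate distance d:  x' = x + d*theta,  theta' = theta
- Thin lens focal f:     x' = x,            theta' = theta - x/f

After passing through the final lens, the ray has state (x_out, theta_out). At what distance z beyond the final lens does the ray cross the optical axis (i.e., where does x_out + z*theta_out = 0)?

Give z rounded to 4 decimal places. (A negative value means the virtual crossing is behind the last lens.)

Initial: x=3.0000 theta=0.0000
After 1 (propagate distance d=22): x=3.0000 theta=0.0000
After 2 (thin lens f=-19): x=3.0000 theta=3/19 (≈0.1579)
After 3 (propagate distance d=19): x=6.0000 theta=3/19 (≈0.1579)
After 4 (thin lens f=-37): x=6.0000 theta=225/703 (≈0.3201)
z_focus = -x_out/theta_out = -(6.0000)/(225/703) = -1406/75 ≈ -18.7467
Rounded to 4 decimal places: z = -18.7467

Answer: -18.7467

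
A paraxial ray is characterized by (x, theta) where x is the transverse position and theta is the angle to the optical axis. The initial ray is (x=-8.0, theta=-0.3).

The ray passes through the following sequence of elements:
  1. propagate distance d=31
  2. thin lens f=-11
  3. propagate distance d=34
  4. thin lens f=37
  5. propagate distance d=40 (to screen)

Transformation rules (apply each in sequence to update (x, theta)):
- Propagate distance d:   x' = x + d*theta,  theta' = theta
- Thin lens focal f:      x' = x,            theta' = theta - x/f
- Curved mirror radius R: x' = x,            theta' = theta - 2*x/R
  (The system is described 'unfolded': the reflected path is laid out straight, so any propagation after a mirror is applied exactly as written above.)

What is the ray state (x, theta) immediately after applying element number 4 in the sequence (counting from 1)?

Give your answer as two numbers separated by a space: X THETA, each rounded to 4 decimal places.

Answer: -80.9727 0.3157

Derivation:
Initial: x=-8.0000 theta=-0.3000
After 1 (propagate distance d=31): x=-17.3000 theta=-0.3000
After 2 (thin lens f=-11): x=-17.3000 theta=-103/55 (≈-1.8727)
After 3 (propagate distance d=34): x=-8907/110 (≈-80.9727) theta=-103/55 (≈-1.8727)
After 4 (thin lens f=37): x=-8907/110 (≈-80.9727) theta=257/814 (≈0.3157)
Rounded to 4 decimal places: x = -80.9727, theta = 0.3157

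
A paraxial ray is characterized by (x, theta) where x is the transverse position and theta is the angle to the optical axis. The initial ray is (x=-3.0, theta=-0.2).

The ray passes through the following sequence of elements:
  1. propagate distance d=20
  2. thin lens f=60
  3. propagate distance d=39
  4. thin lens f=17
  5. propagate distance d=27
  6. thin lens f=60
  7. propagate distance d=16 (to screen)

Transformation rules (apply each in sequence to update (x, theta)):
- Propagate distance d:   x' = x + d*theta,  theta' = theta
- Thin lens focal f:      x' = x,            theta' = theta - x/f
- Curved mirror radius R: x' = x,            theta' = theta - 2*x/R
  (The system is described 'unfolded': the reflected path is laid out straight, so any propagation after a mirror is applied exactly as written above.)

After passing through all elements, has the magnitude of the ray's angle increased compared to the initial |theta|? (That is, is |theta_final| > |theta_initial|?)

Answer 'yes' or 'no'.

Initial: x=-3.0000 theta=-0.2000
After 1 (propagate distance d=20): x=-7.0000 theta=-0.2000
After 2 (thin lens f=60): x=-7.0000 theta=-1/12 (≈-0.0833)
After 3 (propagate distance d=39): x=-10.2500 theta=-1/12 (≈-0.0833)
After 4 (thin lens f=17): x=-10.2500 theta=53/102 (≈0.5196)
After 5 (propagate distance d=27): x=257/68 (≈3.7794) theta=53/102 (≈0.5196)
After 6 (thin lens f=60): x=257/68 (≈3.7794) theta=621/1360 (≈0.4566)
After 7 (propagate distance d=16 (to screen)): x=3769/340 (≈11.0853) theta=621/1360 (≈0.4566)
|theta_initial|=0.2000 |theta_final|=621/1360 (≈0.4566) -> increased

Answer: yes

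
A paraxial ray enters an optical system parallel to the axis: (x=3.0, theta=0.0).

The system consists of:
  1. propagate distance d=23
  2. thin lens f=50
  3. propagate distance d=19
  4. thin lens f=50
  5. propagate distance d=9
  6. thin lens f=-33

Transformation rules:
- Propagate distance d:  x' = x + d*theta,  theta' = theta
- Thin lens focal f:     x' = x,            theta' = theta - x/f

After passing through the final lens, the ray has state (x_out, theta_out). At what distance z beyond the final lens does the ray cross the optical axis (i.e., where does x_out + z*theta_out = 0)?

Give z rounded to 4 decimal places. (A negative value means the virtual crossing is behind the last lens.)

Answer: 14.6290

Derivation:
Initial: x=3.0000 theta=0.0000
After 1 (propagate distance d=23): x=3.0000 theta=0.0000
After 2 (thin lens f=50): x=3.0000 theta=-0.0600
After 3 (propagate distance d=19): x=1.8600 theta=-0.0600
After 4 (thin lens f=50): x=1.8600 theta=-0.0972
After 5 (propagate distance d=9): x=0.9852 theta=-0.0972
After 6 (thin lens f=-33): x=0.9852 theta=-463/6875 (≈-0.0673)
z_focus = -x_out/theta_out = -(0.9852)/(-463/6875) = 27093/1852 ≈ 14.6290
Rounded to 4 decimal places: z = 14.6290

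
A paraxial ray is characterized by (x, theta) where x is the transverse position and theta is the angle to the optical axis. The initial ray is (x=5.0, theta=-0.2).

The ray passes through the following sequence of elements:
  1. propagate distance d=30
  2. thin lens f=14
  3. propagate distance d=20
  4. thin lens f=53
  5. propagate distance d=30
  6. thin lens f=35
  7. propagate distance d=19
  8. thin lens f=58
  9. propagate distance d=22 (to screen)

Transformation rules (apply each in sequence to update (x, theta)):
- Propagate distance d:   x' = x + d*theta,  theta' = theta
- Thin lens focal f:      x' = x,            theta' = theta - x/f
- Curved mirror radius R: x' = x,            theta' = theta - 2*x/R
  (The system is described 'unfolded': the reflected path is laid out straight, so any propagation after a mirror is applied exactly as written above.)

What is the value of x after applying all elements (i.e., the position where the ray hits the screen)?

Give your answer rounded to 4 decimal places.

Answer: -0.2032

Derivation:
Initial: x=5.0000 theta=-0.2000
After 1 (propagate distance d=30): x=-1.0000 theta=-0.2000
After 2 (thin lens f=14): x=-1.0000 theta=-9/70 (≈-0.1286)
After 3 (propagate distance d=20): x=-25/7 (≈-3.5714) theta=-9/70 (≈-0.1286)
After 4 (thin lens f=53): x=-25/7 (≈-3.5714) theta=-227/3710 (≈-0.0612)
After 5 (propagate distance d=30): x=-2006/371 (≈-5.4070) theta=-227/3710 (≈-0.0612)
After 6 (thin lens f=35): x=-2006/371 (≈-5.4070) theta=2423/25970 (≈0.0933)
After 7 (propagate distance d=19): x=-94383/25970 (≈-3.6343) theta=2423/25970 (≈0.0933)
After 8 (thin lens f=58): x=-94383/25970 (≈-3.6343) theta=234917/1506260 (≈0.1560)
After 9 (propagate distance d=22 (to screen)): x=-2186/10759 (≈-0.2032) theta=234917/1506260 (≈0.1560)
Rounded to 4 decimal places: x = -0.2032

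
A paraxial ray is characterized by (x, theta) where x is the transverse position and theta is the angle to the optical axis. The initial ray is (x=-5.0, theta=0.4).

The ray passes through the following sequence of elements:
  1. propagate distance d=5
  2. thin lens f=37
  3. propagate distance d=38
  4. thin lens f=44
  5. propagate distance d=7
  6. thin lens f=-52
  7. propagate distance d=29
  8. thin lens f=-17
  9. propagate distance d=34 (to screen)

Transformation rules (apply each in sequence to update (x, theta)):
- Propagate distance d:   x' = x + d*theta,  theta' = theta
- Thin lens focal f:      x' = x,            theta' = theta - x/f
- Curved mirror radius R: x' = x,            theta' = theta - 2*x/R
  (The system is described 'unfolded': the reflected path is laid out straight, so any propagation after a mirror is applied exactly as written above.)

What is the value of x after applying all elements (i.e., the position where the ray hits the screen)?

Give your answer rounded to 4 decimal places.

Answer: 102.5776

Derivation:
Initial: x=-5.0000 theta=0.4000
After 1 (propagate distance d=5): x=-3.0000 theta=0.4000
After 2 (thin lens f=37): x=-3.0000 theta=89/185 (≈0.4811)
After 3 (propagate distance d=38): x=2827/185 (≈15.2811) theta=89/185 (≈0.4811)
After 4 (thin lens f=44): x=2827/185 (≈15.2811) theta=99/740 (≈0.1338)
After 5 (propagate distance d=7): x=12001/740 (≈16.2176) theta=99/740 (≈0.1338)
After 6 (thin lens f=-52): x=12001/740 (≈16.2176) theta=17149/38480 (≈0.4457)
After 7 (propagate distance d=29): x=1121373/38480 (≈29.1417) theta=17149/38480 (≈0.4457)
After 8 (thin lens f=-17): x=1121373/38480 (≈29.1417) theta=706453/327080 (≈2.1599)
After 9 (propagate distance d=34 (to screen)): x=789437/7696 (≈102.5776) theta=706453/327080 (≈2.1599)
Rounded to 4 decimal places: x = 102.5776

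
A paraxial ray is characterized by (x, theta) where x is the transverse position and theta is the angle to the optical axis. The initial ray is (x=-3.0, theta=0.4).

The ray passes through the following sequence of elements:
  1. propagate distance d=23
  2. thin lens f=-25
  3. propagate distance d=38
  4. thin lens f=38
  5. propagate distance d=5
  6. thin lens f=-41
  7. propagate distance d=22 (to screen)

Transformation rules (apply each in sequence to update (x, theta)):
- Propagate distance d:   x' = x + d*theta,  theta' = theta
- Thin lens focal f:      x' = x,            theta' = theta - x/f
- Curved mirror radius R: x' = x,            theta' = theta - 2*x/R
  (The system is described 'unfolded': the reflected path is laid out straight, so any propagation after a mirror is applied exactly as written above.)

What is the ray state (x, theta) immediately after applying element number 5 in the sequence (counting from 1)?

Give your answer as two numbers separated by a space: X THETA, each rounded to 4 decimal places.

Initial: x=-3.0000 theta=0.4000
After 1 (propagate distance d=23): x=6.2000 theta=0.4000
After 2 (thin lens f=-25): x=6.2000 theta=0.6480
After 3 (propagate distance d=38): x=30.8240 theta=0.6480
After 4 (thin lens f=38): x=30.8240 theta=-31/190 (≈-0.1632)
After 5 (propagate distance d=5): x=142539/4750 (≈30.0082) theta=-31/190 (≈-0.1632)
Rounded to 4 decimal places: x = 30.0082, theta = -0.1632

Answer: 30.0082 -0.1632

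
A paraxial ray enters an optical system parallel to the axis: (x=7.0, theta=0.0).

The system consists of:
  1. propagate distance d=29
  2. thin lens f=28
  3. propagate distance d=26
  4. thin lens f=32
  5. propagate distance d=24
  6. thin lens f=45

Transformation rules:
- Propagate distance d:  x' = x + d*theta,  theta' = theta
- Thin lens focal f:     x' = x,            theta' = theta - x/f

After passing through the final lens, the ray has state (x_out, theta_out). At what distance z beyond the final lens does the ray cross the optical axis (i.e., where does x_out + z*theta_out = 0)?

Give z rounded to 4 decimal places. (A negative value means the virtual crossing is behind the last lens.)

Initial: x=7.0000 theta=0.0000
After 1 (propagate distance d=29): x=7.0000 theta=0.0000
After 2 (thin lens f=28): x=7.0000 theta=-0.2500
After 3 (propagate distance d=26): x=0.5000 theta=-0.2500
After 4 (thin lens f=32): x=0.5000 theta=-17/64 (≈-0.2656)
After 5 (propagate distance d=24): x=-5.8750 theta=-17/64 (≈-0.2656)
After 6 (thin lens f=45): x=-5.8750 theta=-389/2880 (≈-0.1351)
z_focus = -x_out/theta_out = -(-5.8750)/(-389/2880) = -16920/389 ≈ -43.4961
Rounded to 4 decimal places: z = -43.4961

Answer: -43.4961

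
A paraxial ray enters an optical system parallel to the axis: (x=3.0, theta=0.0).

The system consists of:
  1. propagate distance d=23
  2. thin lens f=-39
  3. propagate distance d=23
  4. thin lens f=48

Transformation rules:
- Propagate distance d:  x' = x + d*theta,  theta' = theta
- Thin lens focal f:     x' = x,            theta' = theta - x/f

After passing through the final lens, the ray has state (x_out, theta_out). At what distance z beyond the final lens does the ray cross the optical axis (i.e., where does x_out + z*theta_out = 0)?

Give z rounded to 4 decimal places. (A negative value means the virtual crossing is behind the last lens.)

Initial: x=3.0000 theta=0.0000
After 1 (propagate distance d=23): x=3.0000 theta=0.0000
After 2 (thin lens f=-39): x=3.0000 theta=1/13 (≈0.0769)
After 3 (propagate distance d=23): x=62/13 (≈4.7692) theta=1/13 (≈0.0769)
After 4 (thin lens f=48): x=62/13 (≈4.7692) theta=-7/312 (≈-0.0224)
z_focus = -x_out/theta_out = -(62/13)/(-7/312) = 1488/7 ≈ 212.5714
Rounded to 4 decimal places: z = 212.5714

Answer: 212.5714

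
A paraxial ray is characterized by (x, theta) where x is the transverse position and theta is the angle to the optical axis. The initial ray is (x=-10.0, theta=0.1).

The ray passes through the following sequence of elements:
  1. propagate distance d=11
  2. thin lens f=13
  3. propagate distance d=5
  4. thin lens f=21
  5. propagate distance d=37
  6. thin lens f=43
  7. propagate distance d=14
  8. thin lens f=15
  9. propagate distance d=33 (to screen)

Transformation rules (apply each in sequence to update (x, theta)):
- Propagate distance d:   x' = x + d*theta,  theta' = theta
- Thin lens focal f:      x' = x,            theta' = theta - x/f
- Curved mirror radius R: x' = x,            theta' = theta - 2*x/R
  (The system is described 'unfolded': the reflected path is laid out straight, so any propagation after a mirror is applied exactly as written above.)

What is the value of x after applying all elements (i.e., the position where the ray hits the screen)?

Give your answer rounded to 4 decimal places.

Answer: -35.2029

Derivation:
Initial: x=-10.0000 theta=0.1000
After 1 (propagate distance d=11): x=-8.9000 theta=0.1000
After 2 (thin lens f=13): x=-8.9000 theta=51/65 (≈0.7846)
After 3 (propagate distance d=5): x=-647/130 (≈-4.9769) theta=51/65 (≈0.7846)
After 4 (thin lens f=21): x=-647/130 (≈-4.9769) theta=2789/2730 (≈1.0216)
After 5 (propagate distance d=37): x=44803/1365 (≈32.8227) theta=2789/2730 (≈1.0216)
After 6 (thin lens f=43): x=44803/1365 (≈32.8227) theta=10107/39130 (≈0.2583)
After 7 (propagate distance d=14): x=2138776/58695 (≈36.4388) theta=10107/39130 (≈0.2583)
After 8 (thin lens f=15): x=2138776/58695 (≈36.4388) theta=-3822737/1760850 (≈-2.1710)
After 9 (propagate distance d=33 (to screen)): x=-6887449/195650 (≈-35.2029) theta=-3822737/1760850 (≈-2.1710)
Rounded to 4 decimal places: x = -35.2029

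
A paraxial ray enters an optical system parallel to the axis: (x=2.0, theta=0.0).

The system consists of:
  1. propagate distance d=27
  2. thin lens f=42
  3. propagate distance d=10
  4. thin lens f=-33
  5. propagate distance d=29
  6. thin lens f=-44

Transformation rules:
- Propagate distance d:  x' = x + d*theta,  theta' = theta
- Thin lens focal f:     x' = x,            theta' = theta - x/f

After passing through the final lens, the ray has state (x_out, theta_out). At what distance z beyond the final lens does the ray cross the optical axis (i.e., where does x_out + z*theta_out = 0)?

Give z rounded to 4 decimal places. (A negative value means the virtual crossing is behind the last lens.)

Initial: x=2.0000 theta=0.0000
After 1 (propagate distance d=27): x=2.0000 theta=0.0000
After 2 (thin lens f=42): x=2.0000 theta=-1/21 (≈-0.0476)
After 3 (propagate distance d=10): x=32/21 (≈1.5238) theta=-1/21 (≈-0.0476)
After 4 (thin lens f=-33): x=32/21 (≈1.5238) theta=-1/693 (≈-0.0014)
After 5 (propagate distance d=29): x=1027/693 (≈1.4820) theta=-1/693 (≈-0.0014)
After 6 (thin lens f=-44): x=1027/693 (≈1.4820) theta=983/30492 (≈0.0322)
z_focus = -x_out/theta_out = -(1027/693)/(983/30492) = -45188/983 ≈ -45.9695
Rounded to 4 decimal places: z = -45.9695

Answer: -45.9695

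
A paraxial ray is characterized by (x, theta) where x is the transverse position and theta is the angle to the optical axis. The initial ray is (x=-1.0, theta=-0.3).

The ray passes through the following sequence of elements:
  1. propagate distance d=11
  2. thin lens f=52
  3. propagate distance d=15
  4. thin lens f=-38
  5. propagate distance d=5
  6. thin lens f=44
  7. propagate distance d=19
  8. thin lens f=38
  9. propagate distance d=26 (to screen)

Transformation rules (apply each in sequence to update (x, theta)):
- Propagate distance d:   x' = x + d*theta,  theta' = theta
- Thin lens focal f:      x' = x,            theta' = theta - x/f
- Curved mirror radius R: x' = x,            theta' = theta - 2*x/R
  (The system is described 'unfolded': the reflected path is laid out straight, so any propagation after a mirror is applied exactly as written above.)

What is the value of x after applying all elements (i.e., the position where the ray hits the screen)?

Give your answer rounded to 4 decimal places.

Initial: x=-1.0000 theta=-0.3000
After 1 (propagate distance d=11): x=-4.3000 theta=-0.3000
After 2 (thin lens f=52): x=-4.3000 theta=-113/520 (≈-0.2173)
After 3 (propagate distance d=15): x=-3931/520 (≈-7.5596) theta=-113/520 (≈-0.2173)
After 4 (thin lens f=-38): x=-3931/520 (≈-7.5596) theta=-1645/3952 (≈-0.4162)
After 5 (propagate distance d=5): x=-190503/19760 (≈-9.6408) theta=-1645/3952 (≈-0.4162)
After 6 (thin lens f=44): x=-190503/19760 (≈-9.6408) theta=-171397/869440 (≈-0.1971)
After 7 (propagate distance d=19): x=-2327735/173888 (≈-13.3864) theta=-171397/869440 (≈-0.1971)
After 8 (thin lens f=38): x=-2327735/173888 (≈-13.3864) theta=5125589/33038720 (≈0.1551)
After 9 (propagate distance d=26 (to screen)): x=-19312771/2064920 (≈-9.3528) theta=5125589/33038720 (≈0.1551)
Rounded to 4 decimal places: x = -9.3528

Answer: -9.3528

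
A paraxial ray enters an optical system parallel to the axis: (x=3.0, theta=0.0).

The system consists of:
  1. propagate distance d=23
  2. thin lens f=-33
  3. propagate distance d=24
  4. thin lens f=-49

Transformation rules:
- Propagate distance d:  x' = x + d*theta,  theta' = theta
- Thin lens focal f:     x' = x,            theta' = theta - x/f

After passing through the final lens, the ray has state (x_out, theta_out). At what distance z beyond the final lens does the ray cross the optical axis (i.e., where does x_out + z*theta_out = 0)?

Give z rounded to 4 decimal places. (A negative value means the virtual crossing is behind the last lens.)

Answer: -26.3491

Derivation:
Initial: x=3.0000 theta=0.0000
After 1 (propagate distance d=23): x=3.0000 theta=0.0000
After 2 (thin lens f=-33): x=3.0000 theta=1/11 (≈0.0909)
After 3 (propagate distance d=24): x=57/11 (≈5.1818) theta=1/11 (≈0.0909)
After 4 (thin lens f=-49): x=57/11 (≈5.1818) theta=106/539 (≈0.1967)
z_focus = -x_out/theta_out = -(57/11)/(106/539) = -2793/106 ≈ -26.3491
Rounded to 4 decimal places: z = -26.3491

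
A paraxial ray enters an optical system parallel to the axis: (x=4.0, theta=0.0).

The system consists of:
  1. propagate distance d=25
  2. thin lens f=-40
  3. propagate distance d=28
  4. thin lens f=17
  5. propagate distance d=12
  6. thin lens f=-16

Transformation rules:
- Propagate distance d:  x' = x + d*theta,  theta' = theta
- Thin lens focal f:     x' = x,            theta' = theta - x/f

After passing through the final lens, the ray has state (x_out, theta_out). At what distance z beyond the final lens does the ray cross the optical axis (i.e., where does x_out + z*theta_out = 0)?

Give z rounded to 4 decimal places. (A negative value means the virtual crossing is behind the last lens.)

Answer: 32.0000

Derivation:
Initial: x=4.0000 theta=0.0000
After 1 (propagate distance d=25): x=4.0000 theta=0.0000
After 2 (thin lens f=-40): x=4.0000 theta=0.1000
After 3 (propagate distance d=28): x=6.8000 theta=0.1000
After 4 (thin lens f=17): x=6.8000 theta=-0.3000
After 5 (propagate distance d=12): x=3.2000 theta=-0.3000
After 6 (thin lens f=-16): x=3.2000 theta=-0.1000
z_focus = -x_out/theta_out = -(3.2000)/(-0.1000) = 32.0000
Rounded to 4 decimal places: z = 32.0000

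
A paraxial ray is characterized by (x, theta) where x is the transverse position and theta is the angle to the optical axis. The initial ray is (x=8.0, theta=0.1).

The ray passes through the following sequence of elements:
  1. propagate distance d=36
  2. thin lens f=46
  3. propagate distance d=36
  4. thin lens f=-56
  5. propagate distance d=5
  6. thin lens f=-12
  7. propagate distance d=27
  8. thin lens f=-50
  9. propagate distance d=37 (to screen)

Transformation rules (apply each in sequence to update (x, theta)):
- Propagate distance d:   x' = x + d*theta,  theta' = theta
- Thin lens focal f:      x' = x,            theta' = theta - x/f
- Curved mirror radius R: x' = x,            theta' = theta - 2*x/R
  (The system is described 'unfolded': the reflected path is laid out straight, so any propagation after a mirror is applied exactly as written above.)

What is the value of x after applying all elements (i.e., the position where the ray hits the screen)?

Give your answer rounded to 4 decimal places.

Answer: 48.0222

Derivation:
Initial: x=8.0000 theta=0.1000
After 1 (propagate distance d=36): x=11.6000 theta=0.1000
After 2 (thin lens f=46): x=11.6000 theta=-7/46 (≈-0.1522)
After 3 (propagate distance d=36): x=704/115 (≈6.1217) theta=-7/46 (≈-0.1522)
After 4 (thin lens f=-56): x=704/115 (≈6.1217) theta=-3/70 (≈-0.0429)
After 5 (propagate distance d=5): x=9511/1610 (≈5.9075) theta=-3/70 (≈-0.0429)
After 6 (thin lens f=-12): x=9511/1610 (≈5.9075) theta=8683/19320 (≈0.4494)
After 7 (propagate distance d=27): x=116191/6440 (≈18.0421) theta=8683/19320 (≈0.4494)
After 8 (thin lens f=-50): x=116191/6440 (≈18.0421) theta=782723/966000 (≈0.8103)
After 9 (propagate distance d=37 (to screen)): x=46389401/966000 (≈48.0222) theta=782723/966000 (≈0.8103)
Rounded to 4 decimal places: x = 48.0222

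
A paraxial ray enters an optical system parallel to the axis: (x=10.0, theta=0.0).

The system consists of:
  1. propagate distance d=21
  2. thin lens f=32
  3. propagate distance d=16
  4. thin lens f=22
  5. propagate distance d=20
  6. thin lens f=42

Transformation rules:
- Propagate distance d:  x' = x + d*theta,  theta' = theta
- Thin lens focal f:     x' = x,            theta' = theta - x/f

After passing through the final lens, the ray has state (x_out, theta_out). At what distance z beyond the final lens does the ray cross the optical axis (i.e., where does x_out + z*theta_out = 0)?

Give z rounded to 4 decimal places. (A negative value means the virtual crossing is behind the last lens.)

Initial: x=10.0000 theta=0.0000
After 1 (propagate distance d=21): x=10.0000 theta=0.0000
After 2 (thin lens f=32): x=10.0000 theta=-0.3125
After 3 (propagate distance d=16): x=5.0000 theta=-0.3125
After 4 (thin lens f=22): x=5.0000 theta=-95/176 (≈-0.5398)
After 5 (propagate distance d=20): x=-255/44 (≈-5.7955) theta=-95/176 (≈-0.5398)
After 6 (thin lens f=42): x=-255/44 (≈-5.7955) theta=-45/112 (≈-0.4018)
z_focus = -x_out/theta_out = -(-255/44)/(-45/112) = -476/33 ≈ -14.4242
Rounded to 4 decimal places: z = -14.4242

Answer: -14.4242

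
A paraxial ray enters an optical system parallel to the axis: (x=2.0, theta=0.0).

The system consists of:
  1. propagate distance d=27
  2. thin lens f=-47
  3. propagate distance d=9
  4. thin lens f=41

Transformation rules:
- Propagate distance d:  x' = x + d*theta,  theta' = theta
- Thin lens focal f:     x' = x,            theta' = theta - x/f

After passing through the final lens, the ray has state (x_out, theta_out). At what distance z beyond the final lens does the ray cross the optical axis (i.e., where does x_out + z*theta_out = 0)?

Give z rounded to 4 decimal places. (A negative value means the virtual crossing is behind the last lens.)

Answer: 153.0667

Derivation:
Initial: x=2.0000 theta=0.0000
After 1 (propagate distance d=27): x=2.0000 theta=0.0000
After 2 (thin lens f=-47): x=2.0000 theta=2/47 (≈0.0426)
After 3 (propagate distance d=9): x=112/47 (≈2.3830) theta=2/47 (≈0.0426)
After 4 (thin lens f=41): x=112/47 (≈2.3830) theta=-30/1927 (≈-0.0156)
z_focus = -x_out/theta_out = -(112/47)/(-30/1927) = 2296/15 ≈ 153.0667
Rounded to 4 decimal places: z = 153.0667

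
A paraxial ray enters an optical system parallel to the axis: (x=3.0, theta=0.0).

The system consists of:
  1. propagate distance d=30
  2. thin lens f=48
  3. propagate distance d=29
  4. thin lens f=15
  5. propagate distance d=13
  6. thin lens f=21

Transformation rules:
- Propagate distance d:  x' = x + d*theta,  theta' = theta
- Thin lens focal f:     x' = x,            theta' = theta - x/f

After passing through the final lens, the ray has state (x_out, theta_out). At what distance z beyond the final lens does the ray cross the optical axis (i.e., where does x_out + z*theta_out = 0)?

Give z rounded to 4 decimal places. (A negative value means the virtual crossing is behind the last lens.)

Answer: -5.9192

Derivation:
Initial: x=3.0000 theta=0.0000
After 1 (propagate distance d=30): x=3.0000 theta=0.0000
After 2 (thin lens f=48): x=3.0000 theta=-0.0625
After 3 (propagate distance d=29): x=1.1875 theta=-0.0625
After 4 (thin lens f=15): x=1.1875 theta=-17/120 (≈-0.1417)
After 5 (propagate distance d=13): x=-157/240 (≈-0.6542) theta=-17/120 (≈-0.1417)
After 6 (thin lens f=21): x=-157/240 (≈-0.6542) theta=-557/5040 (≈-0.1105)
z_focus = -x_out/theta_out = -(-157/240)/(-557/5040) = -3297/557 ≈ -5.9192
Rounded to 4 decimal places: z = -5.9192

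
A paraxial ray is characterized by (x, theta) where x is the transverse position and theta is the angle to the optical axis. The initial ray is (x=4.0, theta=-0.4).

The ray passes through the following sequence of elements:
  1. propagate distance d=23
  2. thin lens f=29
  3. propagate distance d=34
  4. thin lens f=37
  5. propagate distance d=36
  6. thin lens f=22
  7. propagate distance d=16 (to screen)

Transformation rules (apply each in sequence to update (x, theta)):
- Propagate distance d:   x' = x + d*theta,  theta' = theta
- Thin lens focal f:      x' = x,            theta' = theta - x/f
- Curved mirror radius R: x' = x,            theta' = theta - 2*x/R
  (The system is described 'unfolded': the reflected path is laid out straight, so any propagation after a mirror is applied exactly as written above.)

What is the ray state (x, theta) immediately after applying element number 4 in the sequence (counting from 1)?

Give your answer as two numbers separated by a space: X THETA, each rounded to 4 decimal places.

Answer: -12.7034 0.1226

Derivation:
Initial: x=4.0000 theta=-0.4000
After 1 (propagate distance d=23): x=-5.2000 theta=-0.4000
After 2 (thin lens f=29): x=-5.2000 theta=-32/145 (≈-0.2207)
After 3 (propagate distance d=34): x=-1842/145 (≈-12.7034) theta=-32/145 (≈-0.2207)
After 4 (thin lens f=37): x=-1842/145 (≈-12.7034) theta=658/5365 (≈0.1226)
Rounded to 4 decimal places: x = -12.7034, theta = 0.1226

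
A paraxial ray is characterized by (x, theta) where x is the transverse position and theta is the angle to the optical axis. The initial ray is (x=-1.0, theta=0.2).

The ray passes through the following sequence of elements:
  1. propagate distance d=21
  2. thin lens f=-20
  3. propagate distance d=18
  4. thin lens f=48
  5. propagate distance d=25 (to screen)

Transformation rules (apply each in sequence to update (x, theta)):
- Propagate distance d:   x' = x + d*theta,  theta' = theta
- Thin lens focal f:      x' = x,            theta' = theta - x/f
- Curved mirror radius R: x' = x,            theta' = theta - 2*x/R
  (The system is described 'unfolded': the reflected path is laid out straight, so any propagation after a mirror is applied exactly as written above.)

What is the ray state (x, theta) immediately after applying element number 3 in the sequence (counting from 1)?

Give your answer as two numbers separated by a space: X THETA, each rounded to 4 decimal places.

Initial: x=-1.0000 theta=0.2000
After 1 (propagate distance d=21): x=3.2000 theta=0.2000
After 2 (thin lens f=-20): x=3.2000 theta=0.3600
After 3 (propagate distance d=18): x=9.6800 theta=0.3600
Rounded to 4 decimal places: x = 9.6800, theta = 0.3600

Answer: 9.6800 0.3600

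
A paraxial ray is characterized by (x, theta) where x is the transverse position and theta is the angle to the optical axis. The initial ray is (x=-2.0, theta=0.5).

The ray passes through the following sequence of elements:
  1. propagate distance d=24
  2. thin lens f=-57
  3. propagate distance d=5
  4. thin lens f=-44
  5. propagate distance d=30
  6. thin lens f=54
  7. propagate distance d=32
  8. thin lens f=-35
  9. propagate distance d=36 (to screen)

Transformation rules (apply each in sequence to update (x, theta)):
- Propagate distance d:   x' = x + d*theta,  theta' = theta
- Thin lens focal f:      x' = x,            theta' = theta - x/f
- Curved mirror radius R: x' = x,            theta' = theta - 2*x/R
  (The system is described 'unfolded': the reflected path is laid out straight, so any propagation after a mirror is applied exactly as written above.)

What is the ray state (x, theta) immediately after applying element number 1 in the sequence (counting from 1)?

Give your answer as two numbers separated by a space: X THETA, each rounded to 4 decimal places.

Answer: 10.0000 0.5000

Derivation:
Initial: x=-2.0000 theta=0.5000
After 1 (propagate distance d=24): x=10.0000 theta=0.5000
Rounded to 4 decimal places: x = 10.0000, theta = 0.5000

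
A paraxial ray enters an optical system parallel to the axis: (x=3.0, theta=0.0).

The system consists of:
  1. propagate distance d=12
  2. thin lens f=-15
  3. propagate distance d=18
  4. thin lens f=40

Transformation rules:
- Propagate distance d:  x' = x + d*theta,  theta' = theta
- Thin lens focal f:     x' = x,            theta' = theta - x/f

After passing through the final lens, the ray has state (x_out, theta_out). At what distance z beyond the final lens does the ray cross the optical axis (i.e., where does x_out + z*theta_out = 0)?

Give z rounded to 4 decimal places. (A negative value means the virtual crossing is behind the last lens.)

Initial: x=3.0000 theta=0.0000
After 1 (propagate distance d=12): x=3.0000 theta=0.0000
After 2 (thin lens f=-15): x=3.0000 theta=0.2000
After 3 (propagate distance d=18): x=6.6000 theta=0.2000
After 4 (thin lens f=40): x=6.6000 theta=0.0350
z_focus = -x_out/theta_out = -(6.6000)/(0.0350) = -1320/7 ≈ -188.5714
Rounded to 4 decimal places: z = -188.5714

Answer: -188.5714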